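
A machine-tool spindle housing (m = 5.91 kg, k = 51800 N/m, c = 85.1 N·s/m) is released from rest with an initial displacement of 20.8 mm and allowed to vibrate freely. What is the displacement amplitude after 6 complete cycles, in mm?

ζ = c/(2√(km)) = 85.1/(2√(51800 × 5.91)) = 85.1/1107 = 0.07690.
Logarithmic decrement δ = 2πζ/√(1 − ζ²) = 2π × 0.07690/√(1 − 0.00591) = 0.4846.
After n cycles, x_n/x₀ = e^(−nδ), so x_6 = 20.8 × e^(−6 × 0.4846) = 20.8 × 0.05460 = 1.136 mm.

1.14 mm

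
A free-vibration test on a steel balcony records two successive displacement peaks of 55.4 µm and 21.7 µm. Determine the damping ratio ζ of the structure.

0.148

Logarithmic decrement δ = (1/n)·ln(x₀/x_n) = (1/1)·ln(55.4/21.7) = (1/1)·ln(2.553) = 0.9373.
ζ = δ/√(4π² + δ²) = 0.9373/√(39.48 + 0.878) = 0.9373/6.353 = 0.1475.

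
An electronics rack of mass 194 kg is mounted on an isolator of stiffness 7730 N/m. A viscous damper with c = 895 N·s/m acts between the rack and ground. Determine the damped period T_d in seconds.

ω_n = √(k/m) = √(7730/194) = 6.312 rad/s.
Critical damping c_c = 2√(k·m) = 2√(7730 × 194) = 2449 N·s/m, so ζ = c/c_c = 895/2449 = 0.3654.
ω_d = ω_n√(1 − ζ²) = 6.312 × √(1 − 0.134) = 5.876 rad/s.
T_d = 2π/ω_d = 1.069 s.

1.07 s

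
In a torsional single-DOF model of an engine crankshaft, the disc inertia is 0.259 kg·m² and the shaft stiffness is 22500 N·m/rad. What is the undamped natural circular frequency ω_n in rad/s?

295 rad/s

ω_n = √(k_t/J) = √(22500/0.259) = √86870 = 294.7 rad/s.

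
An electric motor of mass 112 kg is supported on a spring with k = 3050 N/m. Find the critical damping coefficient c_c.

1170 N·s/m

c_c = 2√(k·m) = 2√(3050 × 112) = 2 × 584.5 = 1169 N·s/m.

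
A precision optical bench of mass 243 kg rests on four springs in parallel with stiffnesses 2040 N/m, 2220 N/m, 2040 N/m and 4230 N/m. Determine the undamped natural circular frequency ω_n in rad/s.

Parallel springs add: k_eq = 2040 + 2220 + 2040 + 4230 = 10530 N/m.
ω_n = √(k_eq/m) = √(10530/243) = √43.33 = 6.583 rad/s.

6.58 rad/s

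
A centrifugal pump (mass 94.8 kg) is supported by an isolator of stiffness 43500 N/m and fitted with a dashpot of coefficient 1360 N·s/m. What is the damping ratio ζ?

ω_n = √(k/m) = √(43500/94.8) = 21.42 rad/s.
Critical damping c_c = 2√(k·m) = 2√(43500 × 94.8) = 4061 N·s/m, so ζ = c/c_c = 1360/4061 = 0.3349.

0.335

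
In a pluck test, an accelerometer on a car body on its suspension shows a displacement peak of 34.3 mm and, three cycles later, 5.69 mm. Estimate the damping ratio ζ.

0.0949

Logarithmic decrement δ = (1/n)·ln(x₀/x_n) = (1/3)·ln(34.3/5.69) = (1/3)·ln(6.028) = 0.5988.
ζ = δ/√(4π² + δ²) = 0.5988/√(39.48 + 0.359) = 0.5988/6.312 = 0.09487.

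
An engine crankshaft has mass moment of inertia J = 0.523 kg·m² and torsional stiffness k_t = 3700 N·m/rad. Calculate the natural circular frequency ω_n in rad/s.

84.1 rad/s

ω_n = √(k_t/J) = √(3700/0.523) = √7075 = 84.11 rad/s.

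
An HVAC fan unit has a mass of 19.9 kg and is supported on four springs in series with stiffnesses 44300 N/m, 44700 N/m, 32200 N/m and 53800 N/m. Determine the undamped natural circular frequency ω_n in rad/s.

23.0 rad/s

Series springs: 1/k_eq = 1/44300 + 1/44700 + 1/32200 + 1/53800 = 9.459×10^-5, so k_eq = 10570 N/m.
ω_n = √(k_eq/m) = √(10570/19.9) = √531.3 = 23.05 rad/s.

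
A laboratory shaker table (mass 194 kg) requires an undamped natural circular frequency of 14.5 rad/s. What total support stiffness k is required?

k = m·ω_n² = 194 × 14.50² = 194 × 210.2 = 40790 N/m.

40800 N/m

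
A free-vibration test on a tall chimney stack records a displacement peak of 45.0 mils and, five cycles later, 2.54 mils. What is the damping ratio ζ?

0.0911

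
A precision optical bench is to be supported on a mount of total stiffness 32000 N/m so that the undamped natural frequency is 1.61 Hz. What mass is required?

313 kg

ω_n = 2πf_n = 2π × 1.61 = 10.12 rad/s.
m = k/ω_n² = 32000/10.12² = 32000/102.3 = 312.7 kg.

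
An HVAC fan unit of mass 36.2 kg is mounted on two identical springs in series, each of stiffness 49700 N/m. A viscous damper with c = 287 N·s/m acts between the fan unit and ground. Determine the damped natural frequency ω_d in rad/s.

Series springs: 1/k_eq = 2/49700, so k_eq = 49700/2 = 24850 N/m.
ω_n = √(k_eq/m) = √(24850/36.2) = 26.20 rad/s.
Critical damping c_c = 2√(k_eq·m) = 2√(24850 × 36.2) = 1897 N·s/m, so ζ = c/c_c = 287/1897 = 0.1513.
ω_d = ω_n√(1 − ζ²) = 26.20 × √(1 − 0.0229) = 25.90 rad/s.

25.9 rad/s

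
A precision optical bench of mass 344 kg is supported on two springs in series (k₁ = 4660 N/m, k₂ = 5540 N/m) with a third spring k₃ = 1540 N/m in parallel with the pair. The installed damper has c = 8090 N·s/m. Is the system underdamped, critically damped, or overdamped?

overdamped

Series pair: k_s = k₁k₂/(k₁+k₂) = (4660)(5540)/(4660 + 5540) = 2531 N/m. In parallel with k₃: k_eq = 2531 + 1540 = 4071 N/m.
c_c = 2√(k_eq·m) = 2367 N·s/m; ζ = c/c_c = 8090/2367 = 3.42.
Since ζ > 1 the system is overdamped.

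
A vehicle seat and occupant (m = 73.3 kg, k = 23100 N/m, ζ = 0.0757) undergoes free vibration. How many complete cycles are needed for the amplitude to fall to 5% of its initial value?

Logarithmic decrement δ = 2πζ/√(1 − ζ²) = 2π × 0.07570/√(1 − 0.00573) = 0.4770.
x_n/x₀ = e^(−nδ) ≤ 0.05; take ln: n ≥ ln(1/0.05)/δ = 2.996/0.4770 = 6.280.
So 7 complete cycles are required.

7 cycles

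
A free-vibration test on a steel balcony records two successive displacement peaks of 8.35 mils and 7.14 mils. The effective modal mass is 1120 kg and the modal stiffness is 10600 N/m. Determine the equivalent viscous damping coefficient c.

172 N·s/m

Logarithmic decrement δ = (1/n)·ln(x₀/x_n) = (1/1)·ln(8.35/7.14) = (1/1)·ln(1.169) = 0.1565.
ζ = δ/√(4π² + δ²) = 0.1565/√(39.48 + 0.0245) = 0.1565/6.285 = 0.02491.
c = ζ · 2√(km) = 0.02491 × 2√(10600 × 1120) = 0.02491 × 6891 = 171.6 N·s/m.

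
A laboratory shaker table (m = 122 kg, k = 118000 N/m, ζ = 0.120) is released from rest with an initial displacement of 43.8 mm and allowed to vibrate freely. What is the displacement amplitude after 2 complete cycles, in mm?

Logarithmic decrement δ = 2πζ/√(1 − ζ²) = 2π × 0.1200/√(1 − 0.0144) = 0.7595.
After n cycles, x_n/x₀ = e^(−nδ), so x_2 = 43.8 × e^(−2 × 0.7595) = 43.8 × 0.2189 = 9.590 mm.

9.59 mm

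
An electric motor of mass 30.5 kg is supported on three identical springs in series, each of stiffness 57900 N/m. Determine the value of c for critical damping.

1530 N·s/m

Series springs: 1/k_eq = 3/57900, so k_eq = 57900/3 = 19300 N/m.
c_c = 2√(k_eq·m) = 2√(19300 × 30.5) = 2 × 767.2 = 1534 N·s/m.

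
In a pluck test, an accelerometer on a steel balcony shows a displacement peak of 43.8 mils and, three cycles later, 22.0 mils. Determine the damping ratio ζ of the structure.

Logarithmic decrement δ = (1/n)·ln(x₀/x_n) = (1/3)·ln(43.8/22.0) = (1/3)·ln(1.991) = 0.2295.
ζ = δ/√(4π² + δ²) = 0.2295/√(39.48 + 0.0527) = 0.2295/6.287 = 0.03651.

0.0365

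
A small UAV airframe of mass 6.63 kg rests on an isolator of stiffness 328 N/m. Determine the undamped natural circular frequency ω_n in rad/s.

ω_n = √(k/m) = √(328.0/6.63) = √49.47 = 7.034 rad/s.

7.03 rad/s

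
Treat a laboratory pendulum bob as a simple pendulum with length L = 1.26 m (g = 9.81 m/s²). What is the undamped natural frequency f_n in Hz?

0.444 Hz

For a simple pendulum ω_n = √(g/L) = √(9.81/1.26) = √7.786 = 2.790 rad/s.
f_n = ω_n/(2π) = 2.790/6.283 = 0.4441 Hz.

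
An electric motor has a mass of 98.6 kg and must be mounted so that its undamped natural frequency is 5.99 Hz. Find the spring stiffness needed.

ω_n = 2πf_n = 2π × 5.99 = 37.64 rad/s.
k = m·ω_n² = 98.6 × 37.64² = 98.6 × 1416 = 139700 N/m.

140000 N/m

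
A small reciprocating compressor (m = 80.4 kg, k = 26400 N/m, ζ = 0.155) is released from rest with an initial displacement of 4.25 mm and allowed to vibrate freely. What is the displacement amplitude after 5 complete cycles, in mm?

0.0307 mm

Logarithmic decrement δ = 2πζ/√(1 − ζ²) = 2π × 0.1550/√(1 − 0.0240) = 0.9858.
After n cycles, x_n/x₀ = e^(−nδ), so x_5 = 4.25 × e^(−5 × 0.9858) = 4.25 × 0.007233 = 0.03074 mm.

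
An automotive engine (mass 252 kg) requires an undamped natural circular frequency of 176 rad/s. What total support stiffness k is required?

k = m·ω_n² = 252 × 176.0² = 252 × 30980 = 7806000 N/m.

7810000 N/m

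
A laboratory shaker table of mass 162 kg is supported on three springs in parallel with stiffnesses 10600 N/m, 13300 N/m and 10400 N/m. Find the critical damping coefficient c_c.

Parallel springs add: k_eq = 10600 + 13300 + 10400 = 34300 N/m.
c_c = 2√(k_eq·m) = 2√(34300 × 162) = 2 × 2357 = 4714 N·s/m.

4710 N·s/m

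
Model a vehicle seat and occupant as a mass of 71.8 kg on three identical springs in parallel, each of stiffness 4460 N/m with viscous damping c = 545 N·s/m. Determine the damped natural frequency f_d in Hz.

Parallel springs add: k_eq = 3 × 4460 = 13380 N/m.
ω_n = √(k_eq/m) = √(13380/71.8) = 13.65 rad/s.
Critical damping c_c = 2√(k_eq·m) = 2√(13380 × 71.8) = 1960 N·s/m, so ζ = c/c_c = 545/1960 = 0.2780.
ω_d = ω_n√(1 − ζ²) = 13.65 × √(1 − 0.0773) = 13.11 rad/s.
f_d = ω_d/(2π) = 2.087 Hz.

2.09 Hz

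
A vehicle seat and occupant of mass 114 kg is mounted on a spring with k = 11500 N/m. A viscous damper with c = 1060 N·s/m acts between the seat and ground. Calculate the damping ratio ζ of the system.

0.463

ω_n = √(k/m) = √(11500/114) = 10.04 rad/s.
Critical damping c_c = 2√(k·m) = 2√(11500 × 114) = 2290 N·s/m, so ζ = c/c_c = 1060/2290 = 0.4629.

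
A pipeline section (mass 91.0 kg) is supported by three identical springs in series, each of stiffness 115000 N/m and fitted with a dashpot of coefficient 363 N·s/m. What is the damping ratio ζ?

Series springs: 1/k_eq = 3/115000, so k_eq = 115000/3 = 38330 N/m.
ω_n = √(k_eq/m) = √(38330/91.0) = 20.52 rad/s.
Critical damping c_c = 2√(k_eq·m) = 2√(38330 × 91.0) = 3735 N·s/m, so ζ = c/c_c = 363/3735 = 0.09718.

0.0972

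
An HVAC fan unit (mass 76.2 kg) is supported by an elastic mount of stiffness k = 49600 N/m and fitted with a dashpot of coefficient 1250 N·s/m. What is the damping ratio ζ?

0.321

ω_n = √(k/m) = √(49600/76.2) = 25.51 rad/s.
Critical damping c_c = 2√(k·m) = 2√(49600 × 76.2) = 3888 N·s/m, so ζ = c/c_c = 1250/3888 = 0.3215.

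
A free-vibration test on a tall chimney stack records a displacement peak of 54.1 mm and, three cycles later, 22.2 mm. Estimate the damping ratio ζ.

Logarithmic decrement δ = (1/n)·ln(x₀/x_n) = (1/3)·ln(54.1/22.2) = (1/3)·ln(2.437) = 0.2969.
ζ = δ/√(4π² + δ²) = 0.2969/√(39.48 + 0.0882) = 0.2969/6.290 = 0.04720.

0.0472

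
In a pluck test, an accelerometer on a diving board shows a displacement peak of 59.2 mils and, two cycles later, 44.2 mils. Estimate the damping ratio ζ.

0.0232

Logarithmic decrement δ = (1/n)·ln(x₀/x_n) = (1/2)·ln(59.2/44.2) = (1/2)·ln(1.339) = 0.1461.
ζ = δ/√(4π² + δ²) = 0.1461/√(39.48 + 0.0213) = 0.1461/6.285 = 0.02325.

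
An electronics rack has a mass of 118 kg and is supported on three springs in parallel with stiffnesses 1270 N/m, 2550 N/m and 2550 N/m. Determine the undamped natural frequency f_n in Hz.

Parallel springs add: k_eq = 1270 + 2550 + 2550 = 6370 N/m.
ω_n = √(k_eq/m) = √(6370/118) = √53.98 = 7.347 rad/s.
f_n = ω_n/(2π) = 7.347/6.283 = 1.169 Hz.

1.17 Hz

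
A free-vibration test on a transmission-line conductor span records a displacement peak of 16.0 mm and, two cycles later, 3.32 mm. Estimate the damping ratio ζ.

Logarithmic decrement δ = (1/n)·ln(x₀/x_n) = (1/2)·ln(16.0/3.32) = (1/2)·ln(4.819) = 0.7863.
ζ = δ/√(4π² + δ²) = 0.7863/√(39.48 + 0.618) = 0.7863/6.332 = 0.1242.

0.124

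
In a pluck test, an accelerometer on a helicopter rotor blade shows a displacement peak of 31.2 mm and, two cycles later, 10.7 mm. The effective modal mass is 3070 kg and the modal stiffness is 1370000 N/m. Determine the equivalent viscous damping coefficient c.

Logarithmic decrement δ = (1/n)·ln(x₀/x_n) = (1/2)·ln(31.2/10.7) = (1/2)·ln(2.916) = 0.5351.
ζ = δ/√(4π² + δ²) = 0.5351/√(39.48 + 0.286) = 0.5351/6.306 = 0.08485.
c = ζ · 2√(km) = 0.08485 × 2√(1370000 × 3070) = 0.08485 × 129700 = 11010 N·s/m.

11000 N·s/m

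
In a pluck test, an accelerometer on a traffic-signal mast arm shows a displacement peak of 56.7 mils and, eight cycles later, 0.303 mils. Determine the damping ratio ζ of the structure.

0.104

Logarithmic decrement δ = (1/n)·ln(x₀/x_n) = (1/8)·ln(56.7/0.303) = (1/8)·ln(187.1) = 0.6540.
ζ = δ/√(4π² + δ²) = 0.6540/√(39.48 + 0.428) = 0.6540/6.317 = 0.1035.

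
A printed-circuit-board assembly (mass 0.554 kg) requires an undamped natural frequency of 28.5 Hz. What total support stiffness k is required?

17800 N/m

ω_n = 2πf_n = 2π × 28.5 = 179.1 rad/s.
k = m·ω_n² = 0.554 × 179.1² = 0.554 × 32070 = 17760 N/m.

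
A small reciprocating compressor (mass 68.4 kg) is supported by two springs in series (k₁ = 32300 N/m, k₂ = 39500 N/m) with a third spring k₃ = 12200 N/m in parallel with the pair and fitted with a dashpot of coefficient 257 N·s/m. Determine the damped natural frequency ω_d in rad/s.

20.8 rad/s

Series pair: k_s = k₁k₂/(k₁+k₂) = (32300)(39500)/(32300 + 39500) = 17770 N/m. In parallel with k₃: k_eq = 17770 + 12200 = 29970 N/m.
ω_n = √(k_eq/m) = √(29970/68.4) = 20.93 rad/s.
Critical damping c_c = 2√(k_eq·m) = 2√(29970 × 68.4) = 2864 N·s/m, so ζ = c/c_c = 257/2864 = 0.08975.
ω_d = ω_n√(1 − ζ²) = 20.93 × √(1 − 0.00806) = 20.85 rad/s.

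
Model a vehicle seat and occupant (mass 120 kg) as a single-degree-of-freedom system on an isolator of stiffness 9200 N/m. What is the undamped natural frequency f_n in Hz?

ω_n = √(k/m) = √(9200/120) = √76.67 = 8.756 rad/s.
f_n = ω_n/(2π) = 8.756/6.283 = 1.394 Hz.

1.39 Hz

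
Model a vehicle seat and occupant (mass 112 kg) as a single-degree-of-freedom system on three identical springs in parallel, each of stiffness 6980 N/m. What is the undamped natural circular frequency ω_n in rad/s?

13.7 rad/s

Parallel springs add: k_eq = 3 × 6980 = 20940 N/m.
ω_n = √(k_eq/m) = √(20940/112) = √187.0 = 13.67 rad/s.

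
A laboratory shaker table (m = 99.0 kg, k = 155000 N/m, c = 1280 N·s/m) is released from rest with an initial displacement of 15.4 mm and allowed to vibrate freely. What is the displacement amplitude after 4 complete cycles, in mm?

ζ = c/(2√(km)) = 1280/(2√(155000 × 99.0)) = 1280/7835 = 0.1634.
Logarithmic decrement δ = 2πζ/√(1 − ζ²) = 2π × 0.1634/√(1 − 0.0267) = 1.041.
After n cycles, x_n/x₀ = e^(−nδ), so x_4 = 15.4 × e^(−4 × 1.041) = 15.4 × 0.01557 = 0.2399 mm.

0.240 mm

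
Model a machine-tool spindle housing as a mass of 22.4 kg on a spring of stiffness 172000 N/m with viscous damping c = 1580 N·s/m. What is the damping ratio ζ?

ω_n = √(k/m) = √(172000/22.4) = 87.63 rad/s.
Critical damping c_c = 2√(k·m) = 2√(172000 × 22.4) = 3926 N·s/m, so ζ = c/c_c = 1580/3926 = 0.4025.

0.402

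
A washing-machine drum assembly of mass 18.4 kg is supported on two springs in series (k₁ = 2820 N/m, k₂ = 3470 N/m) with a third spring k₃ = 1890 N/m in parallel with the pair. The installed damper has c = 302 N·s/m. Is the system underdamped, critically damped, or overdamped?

underdamped

Series pair: k_s = k₁k₂/(k₁+k₂) = (2820)(3470)/(2820 + 3470) = 1556 N/m. In parallel with k₃: k_eq = 1556 + 1890 = 3446 N/m.
c_c = 2√(k_eq·m) = 503.6 N·s/m; ζ = c/c_c = 302/503.6 = 0.600.
Since ζ < 1 the system is underdamped.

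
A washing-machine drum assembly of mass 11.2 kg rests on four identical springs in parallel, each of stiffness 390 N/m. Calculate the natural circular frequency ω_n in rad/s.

Parallel springs add: k_eq = 4 × 390 = 1560 N/m.
ω_n = √(k_eq/m) = √(1560/11.2) = √139.3 = 11.80 rad/s.

11.8 rad/s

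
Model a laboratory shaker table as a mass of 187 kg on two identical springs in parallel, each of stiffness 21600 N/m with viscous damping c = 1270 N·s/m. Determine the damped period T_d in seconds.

Parallel springs add: k_eq = 2 × 21600 = 43200 N/m.
ω_n = √(k_eq/m) = √(43200/187) = 15.20 rad/s.
Critical damping c_c = 2√(k_eq·m) = 2√(43200 × 187) = 5685 N·s/m, so ζ = c/c_c = 1270/5685 = 0.2234.
ω_d = ω_n√(1 − ζ²) = 15.20 × √(1 − 0.0499) = 14.82 rad/s.
T_d = 2π/ω_d = 0.4241 s.

0.424 s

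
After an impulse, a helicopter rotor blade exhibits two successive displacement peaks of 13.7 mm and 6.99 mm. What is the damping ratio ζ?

Logarithmic decrement δ = (1/n)·ln(x₀/x_n) = (1/1)·ln(13.7/6.99) = (1/1)·ln(1.960) = 0.6729.
ζ = δ/√(4π² + δ²) = 0.6729/√(39.48 + 0.453) = 0.6729/6.319 = 0.1065.

0.106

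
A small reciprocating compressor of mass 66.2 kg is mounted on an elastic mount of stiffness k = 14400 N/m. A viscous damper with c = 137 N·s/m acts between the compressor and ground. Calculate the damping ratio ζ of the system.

0.0702

ω_n = √(k/m) = √(14400/66.2) = 14.75 rad/s.
Critical damping c_c = 2√(k·m) = 2√(14400 × 66.2) = 1953 N·s/m, so ζ = c/c_c = 137/1953 = 0.07016.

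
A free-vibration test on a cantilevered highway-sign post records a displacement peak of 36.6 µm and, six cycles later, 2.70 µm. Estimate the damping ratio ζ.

Logarithmic decrement δ = (1/n)·ln(x₀/x_n) = (1/6)·ln(36.6/2.70) = (1/6)·ln(13.56) = 0.4345.
ζ = δ/√(4π² + δ²) = 0.4345/√(39.48 + 0.189) = 0.4345/6.298 = 0.06898.

0.0690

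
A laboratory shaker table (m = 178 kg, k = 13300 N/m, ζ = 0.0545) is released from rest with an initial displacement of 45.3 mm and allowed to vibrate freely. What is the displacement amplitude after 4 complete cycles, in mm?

Logarithmic decrement δ = 2πζ/√(1 − ζ²) = 2π × 0.05450/√(1 − 0.00297) = 0.3429.
After n cycles, x_n/x₀ = e^(−nδ), so x_4 = 45.3 × e^(−4 × 0.3429) = 45.3 × 0.2537 = 11.49 mm.

11.5 mm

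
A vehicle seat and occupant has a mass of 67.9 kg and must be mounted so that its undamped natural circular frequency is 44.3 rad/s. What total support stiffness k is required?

k = m·ω_n² = 67.9 × 44.30² = 67.9 × 1962 = 133300 N/m.

133000 N/m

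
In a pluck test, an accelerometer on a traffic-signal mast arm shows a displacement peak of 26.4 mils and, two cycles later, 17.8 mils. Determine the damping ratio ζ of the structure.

0.0314

Logarithmic decrement δ = (1/n)·ln(x₀/x_n) = (1/2)·ln(26.4/17.8) = (1/2)·ln(1.483) = 0.1971.
ζ = δ/√(4π² + δ²) = 0.1971/√(39.48 + 0.0388) = 0.1971/6.286 = 0.03135.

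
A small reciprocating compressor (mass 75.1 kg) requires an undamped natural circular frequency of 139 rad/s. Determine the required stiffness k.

k = m·ω_n² = 75.1 × 139.0² = 75.1 × 19320 = 1451000 N/m.

1450000 N/m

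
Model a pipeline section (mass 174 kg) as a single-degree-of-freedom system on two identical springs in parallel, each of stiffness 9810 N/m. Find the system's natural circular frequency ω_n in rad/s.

Parallel springs add: k_eq = 2 × 9810 = 19620 N/m.
ω_n = √(k_eq/m) = √(19620/174) = √112.8 = 10.62 rad/s.

10.6 rad/s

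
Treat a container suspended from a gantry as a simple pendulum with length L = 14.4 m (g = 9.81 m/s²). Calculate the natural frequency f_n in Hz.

For a simple pendulum ω_n = √(g/L) = √(9.81/14.4) = √0.6813 = 0.8254 rad/s.
f_n = ω_n/(2π) = 0.8254/6.283 = 0.1314 Hz.

0.131 Hz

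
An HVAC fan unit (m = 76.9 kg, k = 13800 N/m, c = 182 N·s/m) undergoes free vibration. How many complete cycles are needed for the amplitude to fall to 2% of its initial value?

8 cycles

ζ = c/(2√(km)) = 182/(2√(13800 × 76.9)) = 182/2060 = 0.08834.
Logarithmic decrement δ = 2πζ/√(1 − ζ²) = 2π × 0.08834/√(1 − 0.00780) = 0.5572.
x_n/x₀ = e^(−nδ) ≤ 0.02; take ln: n ≥ ln(1/0.02)/δ = 3.912/0.5572 = 7.021.
So 8 complete cycles are required.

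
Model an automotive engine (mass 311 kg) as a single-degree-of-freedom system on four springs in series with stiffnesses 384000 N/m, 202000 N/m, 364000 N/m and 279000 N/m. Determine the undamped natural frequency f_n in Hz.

2.42 Hz

Series springs: 1/k_eq = 1/384000 + 1/202000 + 1/364000 + 1/279000 = 1.389×10^-5, so k_eq = 72010 N/m.
ω_n = √(k_eq/m) = √(72010/311) = √231.6 = 15.22 rad/s.
f_n = ω_n/(2π) = 15.22/6.283 = 2.422 Hz.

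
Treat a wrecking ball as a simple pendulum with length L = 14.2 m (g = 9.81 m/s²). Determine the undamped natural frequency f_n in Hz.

For a simple pendulum ω_n = √(g/L) = √(9.81/14.2) = √0.6908 = 0.8312 rad/s.
f_n = ω_n/(2π) = 0.8312/6.283 = 0.1323 Hz.

0.132 Hz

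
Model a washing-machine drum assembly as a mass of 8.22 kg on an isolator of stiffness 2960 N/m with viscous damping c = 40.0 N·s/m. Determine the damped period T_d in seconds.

ω_n = √(k/m) = √(2960/8.22) = 18.98 rad/s.
Critical damping c_c = 2√(k·m) = 2√(2960 × 8.22) = 312.0 N·s/m, so ζ = c/c_c = 40.0/312.0 = 0.1282.
ω_d = ω_n√(1 − ζ²) = 18.98 × √(1 − 0.0164) = 18.82 rad/s.
T_d = 2π/ω_d = 0.3339 s.

0.334 s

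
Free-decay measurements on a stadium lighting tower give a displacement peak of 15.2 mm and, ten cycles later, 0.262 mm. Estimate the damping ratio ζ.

Logarithmic decrement δ = (1/n)·ln(x₀/x_n) = (1/10)·ln(15.2/0.262) = (1/10)·ln(58.02) = 0.4061.
ζ = δ/√(4π² + δ²) = 0.4061/√(39.48 + 0.165) = 0.4061/6.296 = 0.06449.

0.0645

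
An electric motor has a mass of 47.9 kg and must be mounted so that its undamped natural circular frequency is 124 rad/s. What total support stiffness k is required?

737000 N/m

k = m·ω_n² = 47.9 × 124.0² = 47.9 × 15380 = 736500 N/m.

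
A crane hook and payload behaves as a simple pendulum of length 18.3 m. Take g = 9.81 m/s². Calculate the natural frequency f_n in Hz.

0.117 Hz

For a simple pendulum ω_n = √(g/L) = √(9.81/18.3) = √0.5361 = 0.7322 rad/s.
f_n = ω_n/(2π) = 0.7322/6.283 = 0.1165 Hz.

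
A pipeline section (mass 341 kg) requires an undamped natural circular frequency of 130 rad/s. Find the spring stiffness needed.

5760000 N/m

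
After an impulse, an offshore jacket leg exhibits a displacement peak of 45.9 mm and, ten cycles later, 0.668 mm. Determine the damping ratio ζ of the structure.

Logarithmic decrement δ = (1/n)·ln(x₀/x_n) = (1/10)·ln(45.9/0.668) = (1/10)·ln(68.71) = 0.4230.
ζ = δ/√(4π² + δ²) = 0.4230/√(39.48 + 0.179) = 0.4230/6.297 = 0.06717.

0.0672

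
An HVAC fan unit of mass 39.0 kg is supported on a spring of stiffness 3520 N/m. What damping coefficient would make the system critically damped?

c_c = 2√(k·m) = 2√(3520 × 39.0) = 2 × 370.5 = 741.0 N·s/m.

741 N·s/m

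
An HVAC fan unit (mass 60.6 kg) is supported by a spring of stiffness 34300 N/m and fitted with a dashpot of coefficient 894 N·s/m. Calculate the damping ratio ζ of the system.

0.310

ω_n = √(k/m) = √(34300/60.6) = 23.79 rad/s.
Critical damping c_c = 2√(k·m) = 2√(34300 × 60.6) = 2883 N·s/m, so ζ = c/c_c = 894/2883 = 0.3100.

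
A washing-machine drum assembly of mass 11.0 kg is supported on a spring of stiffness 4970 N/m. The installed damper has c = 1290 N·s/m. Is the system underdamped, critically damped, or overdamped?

c_c = 2√(k·m) = 467.6 N·s/m; ζ = c/c_c = 1290/467.6 = 2.76.
Since ζ > 1 the system is overdamped.

overdamped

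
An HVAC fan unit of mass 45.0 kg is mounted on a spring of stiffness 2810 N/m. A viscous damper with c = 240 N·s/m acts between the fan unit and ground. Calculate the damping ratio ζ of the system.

0.337

ω_n = √(k/m) = √(2810/45.0) = 7.902 rad/s.
Critical damping c_c = 2√(k·m) = 2√(2810 × 45.0) = 711.2 N·s/m, so ζ = c/c_c = 240/711.2 = 0.3375.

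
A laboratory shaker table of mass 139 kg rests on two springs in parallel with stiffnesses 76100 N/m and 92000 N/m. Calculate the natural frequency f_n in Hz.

Parallel springs add: k_eq = 76100 + 92000 = 168100 N/m.
ω_n = √(k_eq/m) = √(168100/139) = √1209 = 34.78 rad/s.
f_n = ω_n/(2π) = 34.78/6.283 = 5.535 Hz.

5.53 Hz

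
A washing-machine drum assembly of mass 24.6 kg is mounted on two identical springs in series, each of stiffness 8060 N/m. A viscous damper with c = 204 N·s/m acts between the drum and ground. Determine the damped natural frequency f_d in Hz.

Series springs: 1/k_eq = 2/8060, so k_eq = 8060/2 = 4030 N/m.
ω_n = √(k_eq/m) = √(4030/24.6) = 12.80 rad/s.
Critical damping c_c = 2√(k_eq·m) = 2√(4030 × 24.6) = 629.7 N·s/m, so ζ = c/c_c = 204/629.7 = 0.3240.
ω_d = ω_n√(1 − ζ²) = 12.80 × √(1 − 0.105) = 12.11 rad/s.
f_d = ω_d/(2π) = 1.927 Hz.

1.93 Hz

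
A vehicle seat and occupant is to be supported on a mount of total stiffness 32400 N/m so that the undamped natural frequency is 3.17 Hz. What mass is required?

ω_n = 2πf_n = 2π × 3.17 = 19.92 rad/s.
m = k/ω_n² = 32400/19.92² = 32400/396.7 = 81.67 kg.

81.7 kg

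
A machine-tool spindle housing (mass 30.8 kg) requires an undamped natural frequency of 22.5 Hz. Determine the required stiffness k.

616000 N/m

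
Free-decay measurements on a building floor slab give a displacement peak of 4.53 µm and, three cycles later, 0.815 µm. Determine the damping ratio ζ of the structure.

Logarithmic decrement δ = (1/n)·ln(x₀/x_n) = (1/3)·ln(4.53/0.815) = (1/3)·ln(5.558) = 0.5718.
ζ = δ/√(4π² + δ²) = 0.5718/√(39.48 + 0.327) = 0.5718/6.309 = 0.09062.

0.0906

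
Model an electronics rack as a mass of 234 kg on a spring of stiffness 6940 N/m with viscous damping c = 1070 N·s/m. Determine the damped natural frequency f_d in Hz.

ω_n = √(k/m) = √(6940/234) = 5.446 rad/s.
Critical damping c_c = 2√(k·m) = 2√(6940 × 234) = 2549 N·s/m, so ζ = c/c_c = 1070/2549 = 0.4198.
ω_d = ω_n√(1 − ζ²) = 5.446 × √(1 − 0.176) = 4.943 rad/s.
f_d = ω_d/(2π) = 0.7867 Hz.

0.787 Hz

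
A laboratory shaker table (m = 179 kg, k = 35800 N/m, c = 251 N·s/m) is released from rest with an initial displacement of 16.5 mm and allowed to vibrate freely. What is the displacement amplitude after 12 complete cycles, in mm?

0.391 mm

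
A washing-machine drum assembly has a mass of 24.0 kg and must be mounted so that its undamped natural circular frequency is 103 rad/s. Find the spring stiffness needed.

k = m·ω_n² = 24.0 × 103.0² = 24.0 × 10610 = 254600 N/m.

255000 N/m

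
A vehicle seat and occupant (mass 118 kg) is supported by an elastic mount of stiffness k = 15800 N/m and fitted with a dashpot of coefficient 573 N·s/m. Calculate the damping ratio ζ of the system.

ω_n = √(k/m) = √(15800/118) = 11.57 rad/s.
Critical damping c_c = 2√(k·m) = 2√(15800 × 118) = 2731 N·s/m, so ζ = c/c_c = 573/2731 = 0.2098.

0.210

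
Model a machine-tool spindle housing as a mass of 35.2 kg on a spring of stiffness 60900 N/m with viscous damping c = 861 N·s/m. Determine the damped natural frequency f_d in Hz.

6.33 Hz

ω_n = √(k/m) = √(60900/35.2) = 41.59 rad/s.
Critical damping c_c = 2√(k·m) = 2√(60900 × 35.2) = 2928 N·s/m, so ζ = c/c_c = 861/2928 = 0.2940.
ω_d = ω_n√(1 − ζ²) = 41.59 × √(1 − 0.0865) = 39.76 rad/s.
f_d = ω_d/(2π) = 6.327 Hz.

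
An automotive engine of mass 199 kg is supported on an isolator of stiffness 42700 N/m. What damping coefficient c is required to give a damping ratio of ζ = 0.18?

1050 N·s/m

c_c = 2√(k·m) = 2√(42700 × 199) = 5830 N·s/m.
c = ζ·c_c = 0.18 × 5830 = 1049 N·s/m.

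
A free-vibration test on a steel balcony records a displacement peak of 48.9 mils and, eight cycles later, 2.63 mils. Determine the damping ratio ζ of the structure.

0.0580

Logarithmic decrement δ = (1/n)·ln(x₀/x_n) = (1/8)·ln(48.9/2.63) = (1/8)·ln(18.59) = 0.3653.
ζ = δ/√(4π² + δ²) = 0.3653/√(39.48 + 0.133) = 0.3653/6.294 = 0.05805.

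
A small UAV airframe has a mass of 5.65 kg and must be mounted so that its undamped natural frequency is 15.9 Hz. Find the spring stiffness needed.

56400 N/m

ω_n = 2πf_n = 2π × 15.9 = 99.90 rad/s.
k = m·ω_n² = 5.65 × 99.90² = 5.65 × 9981 = 56390 N/m.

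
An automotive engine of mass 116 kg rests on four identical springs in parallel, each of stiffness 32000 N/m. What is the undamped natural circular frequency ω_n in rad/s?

Parallel springs add: k_eq = 4 × 32000 = 128000 N/m.
ω_n = √(k_eq/m) = √(128000/116) = √1103 = 33.22 rad/s.

33.2 rad/s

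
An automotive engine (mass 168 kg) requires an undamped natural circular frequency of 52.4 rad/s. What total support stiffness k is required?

461000 N/m

k = m·ω_n² = 168 × 52.40² = 168 × 2746 = 461300 N/m.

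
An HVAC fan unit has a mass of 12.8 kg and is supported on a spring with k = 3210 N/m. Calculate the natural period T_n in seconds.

ω_n = √(k/m) = √(3210/12.8) = √250.8 = 15.84 rad/s.
T_n = 2π/ω_n = 6.283/15.84 = 0.3968 s.

0.397 s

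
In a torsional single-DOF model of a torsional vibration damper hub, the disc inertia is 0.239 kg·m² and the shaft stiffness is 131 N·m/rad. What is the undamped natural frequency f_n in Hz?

3.73 Hz

ω_n = √(k_t/J) = √(131/0.239) = √548.1 = 23.41 rad/s.
f_n = ω_n/(2π) = 23.41/6.283 = 3.726 Hz.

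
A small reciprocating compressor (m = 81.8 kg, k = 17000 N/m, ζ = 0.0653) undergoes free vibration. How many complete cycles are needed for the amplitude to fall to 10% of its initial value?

Logarithmic decrement δ = 2πζ/√(1 − ζ²) = 2π × 0.06530/√(1 − 0.00426) = 0.4112.
x_n/x₀ = e^(−nδ) ≤ 0.1; take ln: n ≥ ln(1/0.1)/δ = 2.303/0.4112 = 5.600.
So 6 complete cycles are required.

6 cycles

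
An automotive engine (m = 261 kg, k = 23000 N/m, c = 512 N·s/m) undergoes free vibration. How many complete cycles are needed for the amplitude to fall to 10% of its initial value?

4 cycles

ζ = c/(2√(km)) = 512/(2√(23000 × 261)) = 512/4900 = 0.1045.
Logarithmic decrement δ = 2πζ/√(1 − ζ²) = 2π × 0.1045/√(1 − 0.0109) = 0.6601.
x_n/x₀ = e^(−nδ) ≤ 0.1; take ln: n ≥ ln(1/0.1)/δ = 2.303/0.6601 = 3.488.
So 4 complete cycles are required.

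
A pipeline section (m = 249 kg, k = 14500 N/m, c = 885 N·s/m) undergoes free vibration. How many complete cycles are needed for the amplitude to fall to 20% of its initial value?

2 cycles

ζ = c/(2√(km)) = 885/(2√(14500 × 249)) = 885/3800 = 0.2329.
Logarithmic decrement δ = 2πζ/√(1 − ζ²) = 2π × 0.2329/√(1 − 0.0542) = 1.505.
x_n/x₀ = e^(−nδ) ≤ 0.2; take ln: n ≥ ln(1/0.2)/δ = 1.609/1.505 = 1.070.
So 2 complete cycles are required.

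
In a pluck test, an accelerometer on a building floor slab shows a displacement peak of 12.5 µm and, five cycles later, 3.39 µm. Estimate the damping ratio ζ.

0.0415

Logarithmic decrement δ = (1/n)·ln(x₀/x_n) = (1/5)·ln(12.5/3.39) = (1/5)·ln(3.687) = 0.2610.
ζ = δ/√(4π² + δ²) = 0.2610/√(39.48 + 0.0681) = 0.2610/6.289 = 0.04150.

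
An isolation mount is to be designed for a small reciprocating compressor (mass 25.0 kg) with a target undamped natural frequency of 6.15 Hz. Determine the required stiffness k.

37300 N/m

ω_n = 2πf_n = 2π × 6.15 = 38.64 rad/s.
k = m·ω_n² = 25.0 × 38.64² = 25.0 × 1493 = 37330 N/m.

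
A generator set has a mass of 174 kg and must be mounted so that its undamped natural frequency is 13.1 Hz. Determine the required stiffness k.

1180000 N/m

ω_n = 2πf_n = 2π × 13.1 = 82.31 rad/s.
k = m·ω_n² = 174 × 82.31² = 174 × 6775 = 1179000 N/m.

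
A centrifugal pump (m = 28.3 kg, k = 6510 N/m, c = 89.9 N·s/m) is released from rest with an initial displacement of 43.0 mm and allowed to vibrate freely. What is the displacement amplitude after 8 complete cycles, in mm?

ζ = c/(2√(km)) = 89.9/(2√(6510 × 28.3)) = 89.9/858.4 = 0.1047.
Logarithmic decrement δ = 2πζ/√(1 − ζ²) = 2π × 0.1047/√(1 − 0.0110) = 0.6616.
After n cycles, x_n/x₀ = e^(−nδ), so x_8 = 43.0 × e^(−8 × 0.6616) = 43.0 × 0.005026 = 0.2161 mm.

0.216 mm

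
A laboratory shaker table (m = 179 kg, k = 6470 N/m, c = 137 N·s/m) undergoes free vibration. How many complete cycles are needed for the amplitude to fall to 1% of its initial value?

ζ = c/(2√(km)) = 137/(2√(6470 × 179)) = 137/2152 = 0.06365.
Logarithmic decrement δ = 2πζ/√(1 − ζ²) = 2π × 0.06365/√(1 − 0.00405) = 0.4007.
x_n/x₀ = e^(−nδ) ≤ 0.01; take ln: n ≥ ln(1/0.01)/δ = 4.605/0.4007 = 11.49.
So 12 complete cycles are required.

12 cycles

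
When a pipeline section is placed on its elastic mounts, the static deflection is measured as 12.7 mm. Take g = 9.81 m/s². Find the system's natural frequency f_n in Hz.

4.42 Hz

ω_n = √(g/δ_st) = √(9.81/0.0127) = √772.4 = 27.79 rad/s.
f_n = ω_n/(2π) = 27.79/6.283 = 4.423 Hz.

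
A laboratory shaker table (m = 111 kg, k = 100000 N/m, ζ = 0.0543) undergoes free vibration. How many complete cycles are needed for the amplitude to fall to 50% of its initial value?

Logarithmic decrement δ = 2πζ/√(1 − ζ²) = 2π × 0.05430/√(1 − 0.00295) = 0.3417.
x_n/x₀ = e^(−nδ) ≤ 0.5; take ln: n ≥ ln(1/0.5)/δ = 0.6931/0.3417 = 2.029.
So 3 complete cycles are required.

3 cycles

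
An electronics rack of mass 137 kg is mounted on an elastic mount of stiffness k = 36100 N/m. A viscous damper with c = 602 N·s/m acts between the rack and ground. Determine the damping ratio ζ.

0.135

ω_n = √(k/m) = √(36100/137) = 16.23 rad/s.
Critical damping c_c = 2√(k·m) = 2√(36100 × 137) = 4448 N·s/m, so ζ = c/c_c = 602/4448 = 0.1353.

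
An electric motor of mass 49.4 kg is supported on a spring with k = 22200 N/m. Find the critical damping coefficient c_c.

c_c = 2√(k·m) = 2√(22200 × 49.4) = 2 × 1047 = 2094 N·s/m.

2090 N·s/m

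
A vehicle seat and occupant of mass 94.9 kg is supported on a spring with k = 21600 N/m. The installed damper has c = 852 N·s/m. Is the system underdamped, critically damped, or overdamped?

underdamped

c_c = 2√(k·m) = 2863 N·s/m; ζ = c/c_c = 852/2863 = 0.298.
Since ζ < 1 the system is underdamped.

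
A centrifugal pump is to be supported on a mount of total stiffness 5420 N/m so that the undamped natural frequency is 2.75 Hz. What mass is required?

18.2 kg

ω_n = 2πf_n = 2π × 2.75 = 17.28 rad/s.
m = k/ω_n² = 5420/17.28² = 5420/298.6 = 18.15 kg.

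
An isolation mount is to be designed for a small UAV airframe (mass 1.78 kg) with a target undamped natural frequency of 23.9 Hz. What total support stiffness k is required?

ω_n = 2πf_n = 2π × 23.9 = 150.2 rad/s.
k = m·ω_n² = 1.78 × 150.2² = 1.78 × 22550 = 40140 N/m.

40100 N/m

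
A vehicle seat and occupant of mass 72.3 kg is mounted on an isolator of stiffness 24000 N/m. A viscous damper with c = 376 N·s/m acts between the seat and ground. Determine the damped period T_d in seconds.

ω_n = √(k/m) = √(24000/72.3) = 18.22 rad/s.
Critical damping c_c = 2√(k·m) = 2√(24000 × 72.3) = 2635 N·s/m, so ζ = c/c_c = 376/2635 = 0.1427.
ω_d = ω_n√(1 − ζ²) = 18.22 × √(1 − 0.0204) = 18.03 rad/s.
T_d = 2π/ω_d = 0.3484 s.

0.348 s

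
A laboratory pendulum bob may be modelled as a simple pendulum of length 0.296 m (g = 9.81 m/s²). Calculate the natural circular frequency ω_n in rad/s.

5.76 rad/s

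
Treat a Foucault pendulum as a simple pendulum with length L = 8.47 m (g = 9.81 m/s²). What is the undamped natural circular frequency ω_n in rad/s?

1.08 rad/s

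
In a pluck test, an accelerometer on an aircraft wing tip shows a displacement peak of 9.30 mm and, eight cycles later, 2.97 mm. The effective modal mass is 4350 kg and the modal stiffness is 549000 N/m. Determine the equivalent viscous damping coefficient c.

2220 N·s/m

Logarithmic decrement δ = (1/n)·ln(x₀/x_n) = (1/8)·ln(9.30/2.97) = (1/8)·ln(3.131) = 0.1427.
ζ = δ/√(4π² + δ²) = 0.1427/√(39.48 + 0.0204) = 0.1427/6.285 = 0.02270.
c = ζ · 2√(km) = 0.02270 × 2√(549000 × 4350) = 0.02270 × 97740 = 2219 N·s/m.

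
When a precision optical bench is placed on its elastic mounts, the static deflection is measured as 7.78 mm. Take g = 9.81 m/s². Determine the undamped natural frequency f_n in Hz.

ω_n = √(g/δ_st) = √(9.81/0.00778) = √1261 = 35.51 rad/s.
f_n = ω_n/(2π) = 35.51/6.283 = 5.652 Hz.

5.65 Hz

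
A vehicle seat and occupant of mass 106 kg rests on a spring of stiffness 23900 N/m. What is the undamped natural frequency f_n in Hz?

ω_n = √(k/m) = √(23900/106) = √225.5 = 15.02 rad/s.
f_n = ω_n/(2π) = 15.02/6.283 = 2.390 Hz.

2.39 Hz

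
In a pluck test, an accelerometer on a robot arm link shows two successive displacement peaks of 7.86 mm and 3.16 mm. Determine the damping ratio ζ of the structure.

0.144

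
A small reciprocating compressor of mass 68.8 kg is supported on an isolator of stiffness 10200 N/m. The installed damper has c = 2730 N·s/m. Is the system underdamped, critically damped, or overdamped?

c_c = 2√(k·m) = 1675 N·s/m; ζ = c/c_c = 2730/1675 = 1.63.
Since ζ > 1 the system is overdamped.

overdamped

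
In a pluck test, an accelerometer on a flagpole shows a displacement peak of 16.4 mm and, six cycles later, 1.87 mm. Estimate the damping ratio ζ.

Logarithmic decrement δ = (1/n)·ln(x₀/x_n) = (1/6)·ln(16.4/1.87) = (1/6)·ln(8.770) = 0.3619.
ζ = δ/√(4π² + δ²) = 0.3619/√(39.48 + 0.131) = 0.3619/6.294 = 0.05750.

0.0575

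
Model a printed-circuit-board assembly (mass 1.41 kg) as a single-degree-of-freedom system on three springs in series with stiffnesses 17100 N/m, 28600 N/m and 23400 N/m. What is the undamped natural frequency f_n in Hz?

11.5 Hz

Series springs: 1/k_eq = 1/17100 + 1/28600 + 1/23400 = 0.0001362, so k_eq = 7343 N/m.
ω_n = √(k_eq/m) = √(7343/1.41) = √5208 = 72.17 rad/s.
f_n = ω_n/(2π) = 72.17/6.283 = 11.49 Hz.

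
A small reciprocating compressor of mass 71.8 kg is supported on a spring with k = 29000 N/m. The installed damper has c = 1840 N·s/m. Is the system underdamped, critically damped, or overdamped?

underdamped

c_c = 2√(k·m) = 2886 N·s/m; ζ = c/c_c = 1840/2886 = 0.638.
Since ζ < 1 the system is underdamped.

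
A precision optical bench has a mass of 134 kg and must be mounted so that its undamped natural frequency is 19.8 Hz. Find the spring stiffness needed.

2070000 N/m

ω_n = 2πf_n = 2π × 19.8 = 124.4 rad/s.
k = m·ω_n² = 134 × 124.4² = 134 × 15480 = 2074000 N/m.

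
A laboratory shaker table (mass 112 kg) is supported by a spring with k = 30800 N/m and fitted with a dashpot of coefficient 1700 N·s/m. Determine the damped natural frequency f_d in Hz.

2.35 Hz

ω_n = √(k/m) = √(30800/112) = 16.58 rad/s.
Critical damping c_c = 2√(k·m) = 2√(30800 × 112) = 3715 N·s/m, so ζ = c/c_c = 1700/3715 = 0.4577.
ω_d = ω_n√(1 − ζ²) = 16.58 × √(1 − 0.209) = 14.74 rad/s.
f_d = ω_d/(2π) = 2.347 Hz.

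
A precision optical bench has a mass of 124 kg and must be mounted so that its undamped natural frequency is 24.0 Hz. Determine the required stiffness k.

ω_n = 2πf_n = 2π × 24.0 = 150.8 rad/s.
k = m·ω_n² = 124 × 150.8² = 124 × 22740 = 2820000 N/m.

2820000 N/m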